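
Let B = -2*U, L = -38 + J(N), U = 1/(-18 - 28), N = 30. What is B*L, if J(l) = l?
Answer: -8/23 ≈ -0.34783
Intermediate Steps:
U = -1/46 (U = 1/(-46) = -1/46 ≈ -0.021739)
L = -8 (L = -38 + 30 = -8)
B = 1/23 (B = -2*(-1/46) = 1/23 ≈ 0.043478)
B*L = (1/23)*(-8) = -8/23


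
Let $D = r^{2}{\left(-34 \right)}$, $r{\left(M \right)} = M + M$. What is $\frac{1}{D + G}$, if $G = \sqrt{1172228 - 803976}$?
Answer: $\frac{1156}{5253281} - \frac{\sqrt{92063}}{10506562} \approx 0.00019117$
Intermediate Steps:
$r{\left(M \right)} = 2 M$
$G = 2 \sqrt{92063}$ ($G = \sqrt{368252} = 2 \sqrt{92063} \approx 606.84$)
$D = 4624$ ($D = \left(2 \left(-34\right)\right)^{2} = \left(-68\right)^{2} = 4624$)
$\frac{1}{D + G} = \frac{1}{4624 + 2 \sqrt{92063}}$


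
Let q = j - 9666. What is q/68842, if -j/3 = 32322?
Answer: -53316/34421 ≈ -1.5489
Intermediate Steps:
j = -96966 (j = -3*32322 = -96966)
q = -106632 (q = -96966 - 9666 = -106632)
q/68842 = -106632/68842 = -106632*1/68842 = -53316/34421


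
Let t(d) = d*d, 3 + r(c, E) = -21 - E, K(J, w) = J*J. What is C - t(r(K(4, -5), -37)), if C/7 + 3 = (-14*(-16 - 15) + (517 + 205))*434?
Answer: 3511738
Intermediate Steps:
K(J, w) = J**2
r(c, E) = -24 - E (r(c, E) = -3 + (-21 - E) = -24 - E)
t(d) = d**2
C = 3511907 (C = -21 + 7*((-14*(-16 - 15) + (517 + 205))*434) = -21 + 7*((-14*(-31) + 722)*434) = -21 + 7*((434 + 722)*434) = -21 + 7*(1156*434) = -21 + 7*501704 = -21 + 3511928 = 3511907)
C - t(r(K(4, -5), -37)) = 3511907 - (-24 - 1*(-37))**2 = 3511907 - (-24 + 37)**2 = 3511907 - 1*13**2 = 3511907 - 1*169 = 3511907 - 169 = 3511738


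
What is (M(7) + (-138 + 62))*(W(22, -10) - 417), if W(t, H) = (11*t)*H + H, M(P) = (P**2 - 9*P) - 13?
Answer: 293241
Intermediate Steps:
M(P) = -13 + P**2 - 9*P
W(t, H) = H + 11*H*t (W(t, H) = 11*H*t + H = H + 11*H*t)
(M(7) + (-138 + 62))*(W(22, -10) - 417) = ((-13 + 7**2 - 9*7) + (-138 + 62))*(-10*(1 + 11*22) - 417) = ((-13 + 49 - 63) - 76)*(-10*(1 + 242) - 417) = (-27 - 76)*(-10*243 - 417) = -103*(-2430 - 417) = -103*(-2847) = 293241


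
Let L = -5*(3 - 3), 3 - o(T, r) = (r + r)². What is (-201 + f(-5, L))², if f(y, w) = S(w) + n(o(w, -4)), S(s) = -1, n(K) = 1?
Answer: 40401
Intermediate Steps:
o(T, r) = 3 - 4*r² (o(T, r) = 3 - (r + r)² = 3 - (2*r)² = 3 - 4*r²)
L = 0 (L = -5*0 = 0)
f(y, w) = 0 (f(y, w) = -1 + 1 = 0)
(-201 + f(-5, L))² = (-201 + 0)² = (-201)² = 40401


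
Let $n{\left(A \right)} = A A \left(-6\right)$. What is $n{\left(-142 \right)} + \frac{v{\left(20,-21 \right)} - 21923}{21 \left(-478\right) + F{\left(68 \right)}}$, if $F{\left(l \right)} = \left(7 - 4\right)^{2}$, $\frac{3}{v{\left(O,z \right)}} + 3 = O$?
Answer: $- \frac{20626552424}{170493} \approx -1.2098 \cdot 10^{5}$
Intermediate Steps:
$v{\left(O,z \right)} = \frac{3}{-3 + O}$
$F{\left(l \right)} = 9$ ($F{\left(l \right)} = 3^{2} = 9$)
$n{\left(A \right)} = - 6 A^{2}$ ($n{\left(A \right)} = A^{2} \left(-6\right) = - 6 A^{2}$)
$n{\left(-142 \right)} + \frac{v{\left(20,-21 \right)} - 21923}{21 \left(-478\right) + F{\left(68 \right)}} = - 6 \left(-142\right)^{2} + \frac{\frac{3}{-3 + 20} - 21923}{21 \left(-478\right) + 9} = \left(-6\right) 20164 + \frac{\frac{3}{17} - 21923}{-10038 + 9} = -120984 + \frac{3 \cdot \frac{1}{17} - 21923}{-10029} = -120984 + \left(\frac{3}{17} - 21923\right) \left(- \frac{1}{10029}\right) = -120984 - - \frac{372688}{170493} = -120984 + \frac{372688}{170493} = - \frac{20626552424}{170493}$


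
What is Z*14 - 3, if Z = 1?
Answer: 11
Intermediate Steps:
Z*14 - 3 = 1*14 - 3 = 14 - 3 = 11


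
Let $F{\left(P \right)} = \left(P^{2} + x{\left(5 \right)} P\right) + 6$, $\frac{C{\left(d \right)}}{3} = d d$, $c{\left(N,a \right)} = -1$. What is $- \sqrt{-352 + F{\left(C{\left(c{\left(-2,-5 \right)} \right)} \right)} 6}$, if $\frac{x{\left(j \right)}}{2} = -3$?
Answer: $- i \sqrt{370} \approx - 19.235 i$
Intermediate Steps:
$x{\left(j \right)} = -6$ ($x{\left(j \right)} = 2 \left(-3\right) = -6$)
$C{\left(d \right)} = 3 d^{2}$ ($C{\left(d \right)} = 3 d d = 3 d^{2}$)
$F{\left(P \right)} = 6 + P^{2} - 6 P$ ($F{\left(P \right)} = \left(P^{2} - 6 P\right) + 6 = 6 + P^{2} - 6 P$)
$- \sqrt{-352 + F{\left(C{\left(c{\left(-2,-5 \right)} \right)} \right)} 6} = - \sqrt{-352 + \left(6 + \left(3 \left(-1\right)^{2}\right)^{2} - 6 \cdot 3 \left(-1\right)^{2}\right) 6} = - \sqrt{-352 + \left(6 + \left(3 \cdot 1\right)^{2} - 6 \cdot 3 \cdot 1\right) 6} = - \sqrt{-352 + \left(6 + 3^{2} - 18\right) 6} = - \sqrt{-352 + \left(6 + 9 - 18\right) 6} = - \sqrt{-352 - 18} = - \sqrt{-370} = - i \sqrt{370}$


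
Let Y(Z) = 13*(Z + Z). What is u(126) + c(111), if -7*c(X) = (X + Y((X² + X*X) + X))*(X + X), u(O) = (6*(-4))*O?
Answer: -142920126/7 ≈ -2.0417e+7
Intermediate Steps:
u(O) = -24*O
Y(Z) = 26*Z (Y(Z) = 13*(2*Z) = 26*Z)
c(X) = -2*X*(27*X + 52*X²)/7 (c(X) = -(X + 26*((X² + X*X) + X))*(X + X)/7 = -(X + 26*((X² + X²) + X))*2*X/7 = -(X + 26*(2*X² + X))*2*X/7 = -(X + 26*(X + 2*X²))*2*X/7 = -(X + (26*X + 52*X²))*2*X/7 = -(27*X + 52*X²)*2*X/7 = -2*X*(27*X + 52*X²)/7)
u(126) + c(111) = -24*126 - 2/7*111²*(27 + 52*111) = -3024 - 2/7*12321*(27 + 5772) = -3024 - 2/7*12321*5799 = -3024 - 142898958/7 = -142920126/7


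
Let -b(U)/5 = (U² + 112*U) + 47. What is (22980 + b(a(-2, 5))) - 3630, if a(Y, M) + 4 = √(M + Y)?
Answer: 21260 - 520*√3 ≈ 20359.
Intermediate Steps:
a(Y, M) = -4 + √(M + Y)
b(U) = -235 - 560*U - 5*U² (b(U) = -5*((U² + 112*U) + 47) = -5*(47 + U² + 112*U) = -235 - 560*U - 5*U²)
(22980 + b(a(-2, 5))) - 3630 = (22980 + (-235 - 560*(-4 + √(5 - 2)) - 5*(-4 + √(5 - 2))²)) - 3630 = (22980 + (-235 - 560*(-4 + √3) - 5*(-4 + √3)²)) - 3630 = (22980 + (-235 + (2240 - 560*√3) - 5*(-4 + √3)²)) - 3630 = (22980 + (2005 - 560*√3 - 5*(-4 + √3)²)) - 3630 = (24985 - 560*√3 - 5*(-4 + √3)²) - 3630 = 21355 - 560*√3 - 5*(-4 + √3)²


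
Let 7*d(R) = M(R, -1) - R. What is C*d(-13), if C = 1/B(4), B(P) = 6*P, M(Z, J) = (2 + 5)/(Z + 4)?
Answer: 55/756 ≈ 0.072751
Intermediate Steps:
M(Z, J) = 7/(4 + Z)
C = 1/24 (C = 1/(6*4) = 1/24 ≈ 0.041667)
d(R) = 1/(4 + R) - R/7 (d(R) = (7/(4 + R) - R)/7 = (-R + 7/(4 + R))/7 = 1/(4 + R) - R/7)
C*d(-13) = ((7 - 1*(-13)*(4 - 13))/(7*(4 - 13)))/24 = ((⅐)*(7 - 1*(-13)*(-9))/(-9))/24 = ((⅐)*(-⅑)*(7 - 117))/24 = ((⅐)*(-⅑)*(-110))/24 = (1/24)*(110/63) = 55/756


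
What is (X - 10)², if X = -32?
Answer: 1764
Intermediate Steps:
(X - 10)² = (-32 - 10)² = (-42)² = 1764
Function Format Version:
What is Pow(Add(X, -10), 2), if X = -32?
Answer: 1764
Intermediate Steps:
Pow(Add(X, -10), 2) = Pow(Add(-32, -10), 2) = Pow(-42, 2) = 1764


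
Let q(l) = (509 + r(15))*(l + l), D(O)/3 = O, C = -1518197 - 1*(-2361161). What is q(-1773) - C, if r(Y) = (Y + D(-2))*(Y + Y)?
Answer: -3605298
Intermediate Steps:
C = 842964 (C = -1518197 + 2361161 = 842964)
D(O) = 3*O
r(Y) = 2*Y*(-6 + Y) (r(Y) = (Y + 3*(-2))*(Y + Y) = (Y - 6)*(2*Y) = (-6 + Y)*(2*Y) = 2*Y*(-6 + Y))
q(l) = 1558*l (q(l) = (509 + 2*15*(-6 + 15))*(l + l) = (509 + 2*15*9)*(2*l) = (509 + 270)*(2*l) = 779*(2*l) = 1558*l)
q(-1773) - C = 1558*(-1773) - 1*842964 = -2762334 - 842964 = -3605298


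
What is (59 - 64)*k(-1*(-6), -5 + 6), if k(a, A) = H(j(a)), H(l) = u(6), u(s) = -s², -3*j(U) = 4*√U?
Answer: 180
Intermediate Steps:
j(U) = -4*√U/3
H(l) = -36 (H(l) = -1*6² = -1*36 = -36)
k(a, A) = -36
(59 - 64)*k(-1*(-6), -5 + 6) = (59 - 64)*(-36) = -5*(-36) = 180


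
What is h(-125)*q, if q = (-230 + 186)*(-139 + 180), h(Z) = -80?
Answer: 144320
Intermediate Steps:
q = -1804 (q = -44*41 = -1804)
h(-125)*q = -80*(-1804) = 144320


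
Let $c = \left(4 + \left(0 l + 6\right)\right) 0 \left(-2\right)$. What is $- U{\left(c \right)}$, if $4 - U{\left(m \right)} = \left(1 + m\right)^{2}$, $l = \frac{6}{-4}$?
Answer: $-3$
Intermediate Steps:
$l = - \frac{3}{2}$ ($l = 6 \left(- \frac{1}{4}\right) = - \frac{3}{2} \approx -1.5$)
$c = 0$ ($c = \left(4 + \left(0 \left(- \frac{3}{2}\right) + 6\right)\right) 0 \left(-2\right) = \left(4 + \left(0 + 6\right)\right) 0 = \left(4 + 6\right) 0 = 10 \cdot 0 = 0$)
$U{\left(m \right)} = 4 - \left(1 + m\right)^{2}$
$- U{\left(c \right)} = - (4 - \left(1 + 0\right)^{2}) = - (4 - 1^{2}) = - (4 - 1) = \left(-1\right) 3 = -3$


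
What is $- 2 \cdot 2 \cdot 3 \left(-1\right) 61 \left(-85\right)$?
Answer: $-62220$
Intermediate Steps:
$- 2 \cdot 2 \cdot 3 \left(-1\right) 61 \left(-85\right) = - 2 \cdot 6 \left(-1\right) 61 \left(-85\right) = \left(-2\right) \left(-6\right) 61 \left(-85\right) = 12 \cdot 61 \left(-85\right) = 732 \left(-85\right) = -62220$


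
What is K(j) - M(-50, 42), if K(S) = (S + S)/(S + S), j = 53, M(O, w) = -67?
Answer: 68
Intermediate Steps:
K(S) = 1 (K(S) = (2*S)/((2*S)) = (2*S)*(1/(2*S)) = 1)
K(j) - M(-50, 42) = 1 - 1*(-67) = 1 + 67 = 68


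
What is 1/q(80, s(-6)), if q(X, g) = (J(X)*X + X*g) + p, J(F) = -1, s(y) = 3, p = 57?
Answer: 1/217 ≈ 0.0046083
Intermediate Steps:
q(X, g) = 57 - X + X*g (q(X, g) = (-X + X*g) + 57 = 57 - X + X*g)
1/q(80, s(-6)) = 1/(57 - 1*80 + 80*3) = 1/(57 - 80 + 240) = 1/217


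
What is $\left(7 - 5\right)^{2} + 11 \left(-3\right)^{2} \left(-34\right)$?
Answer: $-3362$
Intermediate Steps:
$\left(7 - 5\right)^{2} + 11 \left(-3\right)^{2} \left(-34\right) = 2^{2} + 11 \cdot 9 \left(-34\right) = 4 + 99 \left(-34\right) = 4 - 3366 = -3362$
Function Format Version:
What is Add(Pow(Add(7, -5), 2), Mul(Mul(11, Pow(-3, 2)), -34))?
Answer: -3362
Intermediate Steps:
Add(Pow(Add(7, -5), 2), Mul(Mul(11, Pow(-3, 2)), -34)) = Add(Pow(2, 2), Mul(Mul(11, 9), -34)) = Add(4, Mul(99, -34)) = Add(4, -3366) = -3362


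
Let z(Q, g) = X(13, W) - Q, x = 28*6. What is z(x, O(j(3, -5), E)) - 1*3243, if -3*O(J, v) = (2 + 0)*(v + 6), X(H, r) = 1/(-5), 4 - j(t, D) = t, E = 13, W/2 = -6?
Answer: -17056/5 ≈ -3411.2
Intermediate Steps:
W = -12 (W = 2*(-6) = -12)
j(t, D) = 4 - t
x = 168
X(H, r) = -1/5
O(J, v) = -4 - 2*v/3 (O(J, v) = -(2 + 0)*(v + 6)/3 = -2*(6 + v)/3 = -(12 + 2*v)/3 = -4 - 2*v/3)
z(Q, g) = -1/5 - Q
z(x, O(j(3, -5), E)) - 1*3243 = (-1/5 - 1*168) - 1*3243 = (-1/5 - 168) - 3243 = -841/5 - 3243 = -17056/5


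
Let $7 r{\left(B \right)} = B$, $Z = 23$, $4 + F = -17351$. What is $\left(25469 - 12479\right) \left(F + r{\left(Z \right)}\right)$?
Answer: $- \frac{1577791380}{7} \approx -2.254 \cdot 10^{8}$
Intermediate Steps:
$F = -17355$ ($F = -4 - 17351 = -17355$)
$r{\left(B \right)} = \frac{B}{7}$
$\left(25469 - 12479\right) \left(F + r{\left(Z \right)}\right) = \left(25469 - 12479\right) \left(-17355 + \frac{1}{7} \cdot 23\right) = 12990 \left(-17355 + \frac{23}{7}\right) = 12990 \left(- \frac{121462}{7}\right) = - \frac{1577791380}{7}$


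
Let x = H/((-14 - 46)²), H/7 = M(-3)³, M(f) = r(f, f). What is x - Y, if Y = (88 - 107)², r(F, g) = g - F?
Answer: -361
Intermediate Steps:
M(f) = 0 (M(f) = f - f = 0)
H = 0 (H = 7*0³ = 7*0 = 0)
Y = 361 (Y = (-19)² = 361)
x = 0 (x = 0/((-14 - 46)²) = 0/((-60)²) = 0/3600 = 0*(1/3600) = 0)
x - Y = 0 - 1*361 = 0 - 361 = -361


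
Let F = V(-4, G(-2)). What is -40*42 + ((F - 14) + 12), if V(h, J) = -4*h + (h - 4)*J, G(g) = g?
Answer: -1650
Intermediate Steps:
V(h, J) = -4*h + J*(-4 + h) (V(h, J) = -4*h + (-4 + h)*J = -4*h + J*(-4 + h))
F = 32 (F = -4*(-2) - 4*(-4) - 2*(-4) = 8 + 16 + 8 = 32)
-40*42 + ((F - 14) + 12) = -40*42 + ((32 - 14) + 12) = -1680 + (18 + 12) = -1680 + 30 = -1650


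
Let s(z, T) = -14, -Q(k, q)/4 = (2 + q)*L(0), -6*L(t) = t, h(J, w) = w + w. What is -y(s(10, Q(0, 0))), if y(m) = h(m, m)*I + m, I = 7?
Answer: 210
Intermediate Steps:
h(J, w) = 2*w
L(t) = -t/6
Q(k, q) = 0 (Q(k, q) = -4*(2 + q)*(-⅙*0) = -4*(2 + q)*0 = -4*0 = 0)
y(m) = 15*m (y(m) = (2*m)*7 + m = 14*m + m = 15*m)
-y(s(10, Q(0, 0))) = -15*(-14) = -1*(-210) = 210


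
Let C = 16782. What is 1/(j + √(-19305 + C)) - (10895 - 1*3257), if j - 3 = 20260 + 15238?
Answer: -7638 + 1/(35501 + 29*I*√3) ≈ -7638.0 - 3.9854e-8*I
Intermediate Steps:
j = 35501 (j = 3 + (20260 + 15238) = 3 + 35498 = 35501)
1/(j + √(-19305 + C)) - (10895 - 1*3257) = 1/(35501 + √(-19305 + 16782)) - (10895 - 1*3257) = 1/(35501 + √(-2523)) - (10895 - 3257) = 1/(35501 + 29*I*√3) - 1*7638 = 1/(35501 + 29*I*√3) - 7638 = -7638 + 1/(35501 + 29*I*√3)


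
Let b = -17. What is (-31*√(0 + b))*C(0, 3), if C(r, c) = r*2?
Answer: 0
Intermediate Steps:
C(r, c) = 2*r
(-31*√(0 + b))*C(0, 3) = (-31*√(0 - 17))*(2*0) = -31*I*√17*0 = 0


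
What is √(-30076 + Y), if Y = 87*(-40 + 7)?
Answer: I*√32947 ≈ 181.51*I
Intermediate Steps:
Y = -2871 (Y = 87*(-33) = -2871)
√(-30076 + Y) = √(-30076 - 2871) = √(-32947) = I*√32947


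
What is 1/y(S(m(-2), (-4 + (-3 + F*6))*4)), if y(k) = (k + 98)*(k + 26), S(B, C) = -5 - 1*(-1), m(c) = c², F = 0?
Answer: 1/2068 ≈ 0.00048356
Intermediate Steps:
S(B, C) = -4 (S(B, C) = -5 + 1 = -4)
y(k) = (26 + k)*(98 + k) (y(k) = (98 + k)*(26 + k) = (26 + k)*(98 + k))
1/y(S(m(-2), (-4 + (-3 + F*6))*4)) = 1/(2548 + (-4)² + 124*(-4)) = 1/(2548 + 16 - 496) = 1/2068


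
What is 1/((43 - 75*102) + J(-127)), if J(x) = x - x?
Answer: -1/7607 ≈ -0.00013146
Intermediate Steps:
J(x) = 0
1/((43 - 75*102) + J(-127)) = 1/((43 - 75*102) + 0) = 1/((43 - 7650) + 0) = 1/(-7607 + 0) = 1/(-7607) = -1/7607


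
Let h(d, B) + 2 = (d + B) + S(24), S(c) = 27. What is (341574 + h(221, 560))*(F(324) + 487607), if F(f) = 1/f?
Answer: 13522697743055/81 ≈ 1.6695e+11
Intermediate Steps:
h(d, B) = 25 + B + d (h(d, B) = -2 + ((d + B) + 27) = -2 + ((B + d) + 27) = -2 + (27 + B + d) = 25 + B + d)
(341574 + h(221, 560))*(F(324) + 487607) = (341574 + (25 + 560 + 221))*(1/324 + 487607) = (341574 + 806)*(1/324 + 487607) = 342380*(157984669/324) = 13522697743055/81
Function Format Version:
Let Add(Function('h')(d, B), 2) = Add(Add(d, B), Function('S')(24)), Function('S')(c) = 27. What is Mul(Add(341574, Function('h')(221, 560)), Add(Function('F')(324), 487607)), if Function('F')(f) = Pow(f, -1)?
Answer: Rational(13522697743055, 81) ≈ 1.6695e+11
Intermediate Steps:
Function('h')(d, B) = Add(25, B, d) (Function('h')(d, B) = Add(-2, Add(Add(d, B), 27)) = Add(-2, Add(Add(B, d), 27)) = Add(-2, Add(27, B, d)) = Add(25, B, d))
Mul(Add(341574, Function('h')(221, 560)), Add(Function('F')(324), 487607)) = Mul(Add(341574, Add(25, 560, 221)), Add(Pow(324, -1), 487607)) = Mul(Add(341574, 806), Add(Rational(1, 324), 487607)) = Mul(342380, Rational(157984669, 324)) = Rational(13522697743055, 81)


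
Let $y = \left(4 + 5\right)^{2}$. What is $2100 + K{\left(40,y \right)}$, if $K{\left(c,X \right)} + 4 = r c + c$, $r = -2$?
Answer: $2056$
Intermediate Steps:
$y = 81$ ($y = 9^{2} = 81$)
$K{\left(c,X \right)} = -4 - c$ ($K{\left(c,X \right)} = -4 + \left(- 2 c + c\right) = -4 - c$)
$2100 + K{\left(40,y \right)} = 2100 - 44 = 2056$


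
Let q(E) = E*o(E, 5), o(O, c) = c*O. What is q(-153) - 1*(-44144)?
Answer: 161189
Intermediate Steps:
o(O, c) = O*c
q(E) = 5*E**2 (q(E) = E*(E*5) = E*(5*E) = 5*E**2)
q(-153) - 1*(-44144) = 5*(-153)**2 - 1*(-44144) = 5*23409 + 44144 = 117045 + 44144 = 161189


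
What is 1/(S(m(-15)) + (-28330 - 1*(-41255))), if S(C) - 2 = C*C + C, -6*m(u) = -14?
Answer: 9/116413 ≈ 7.7311e-5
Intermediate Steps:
m(u) = 7/3 (m(u) = -⅙*(-14) = 7/3)
S(C) = 2 + C + C² (S(C) = 2 + (C*C + C) = 2 + (C² + C) = 2 + (C + C²) = 2 + C + C²)
1/(S(m(-15)) + (-28330 - 1*(-41255))) = 1/((2 + 7/3 + (7/3)²) + (-28330 - 1*(-41255))) = 1/((2 + 7/3 + 49/9) + (-28330 + 41255)) = 1/(88/9 + 12925) = 1/(116413/9) = 9/116413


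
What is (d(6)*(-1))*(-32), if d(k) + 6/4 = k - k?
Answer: -48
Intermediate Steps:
d(k) = -3/2 (d(k) = -3/2 + (k - k) = -3/2 + 0 = -3/2)
(d(6)*(-1))*(-32) = -3/2*(-1)*(-32) = (3/2)*(-32) = -48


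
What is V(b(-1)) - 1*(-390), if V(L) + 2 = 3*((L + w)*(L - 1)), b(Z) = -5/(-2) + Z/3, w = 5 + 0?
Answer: 4957/12 ≈ 413.08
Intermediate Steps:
w = 5
b(Z) = 5/2 + Z/3 (b(Z) = -5*(-½) + Z*(⅓) = 5/2 + Z/3)
V(L) = -2 + 3*(-1 + L)*(5 + L) (V(L) = -2 + 3*((L + 5)*(L - 1)) = -2 + 3*((5 + L)*(-1 + L)) = -2 + 3*((-1 + L)*(5 + L)) = -2 + 3*(-1 + L)*(5 + L))
V(b(-1)) - 1*(-390) = (-17 + 3*(5/2 + (⅓)*(-1))² + 12*(5/2 + (⅓)*(-1))) - 1*(-390) = (-17 + 3*(5/2 - ⅓)² + 12*(5/2 - ⅓)) + 390 = (-17 + 3*(13/6)² + 12*(13/6)) + 390 = (-17 + 3*(169/36) + 26) + 390 = (-17 + 169/12 + 26) + 390 = 277/12 + 390 = 4957/12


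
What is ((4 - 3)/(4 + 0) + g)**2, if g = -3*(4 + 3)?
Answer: 6889/16 ≈ 430.56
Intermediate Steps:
g = -21 (g = -3*7 = -21)
((4 - 3)/(4 + 0) + g)**2 = ((4 - 3)/(4 + 0) - 21)**2 = (1/4 - 21)**2 = (-83/4)**2 = 6889/16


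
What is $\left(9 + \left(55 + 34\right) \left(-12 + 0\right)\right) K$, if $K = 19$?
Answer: $-20121$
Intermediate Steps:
$\left(9 + \left(55 + 34\right) \left(-12 + 0\right)\right) K = \left(9 + \left(55 + 34\right) \left(-12 + 0\right)\right) 19 = \left(9 + 89 \left(-12\right)\right) 19 = \left(9 - 1068\right) 19 = \left(-1059\right) 19 = -20121$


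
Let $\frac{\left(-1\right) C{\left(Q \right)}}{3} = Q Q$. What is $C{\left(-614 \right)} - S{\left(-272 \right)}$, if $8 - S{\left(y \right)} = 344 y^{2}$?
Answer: $24319500$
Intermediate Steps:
$C{\left(Q \right)} = - 3 Q^{2}$ ($C{\left(Q \right)} = - 3 Q Q = - 3 Q^{2}$)
$S{\left(y \right)} = 8 - 344 y^{2}$
$C{\left(-614 \right)} - S{\left(-272 \right)} = - 3 \left(-614\right)^{2} - \left(8 - 344 \left(-272\right)^{2}\right) = \left(-3\right) 376996 - \left(8 - 25450496\right) = -1130988 - \left(8 - 25450496\right) = -1130988 - -25450488 = -1130988 + 25450488 = 24319500$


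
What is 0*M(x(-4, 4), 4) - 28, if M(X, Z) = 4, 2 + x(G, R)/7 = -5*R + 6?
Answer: -28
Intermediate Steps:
x(G, R) = 28 - 35*R (x(G, R) = -14 + 7*(-5*R + 6) = -14 + 7*(6 - 5*R) = -14 + (42 - 35*R) = 28 - 35*R)
0*M(x(-4, 4), 4) - 28 = 0*4 - 28 = 0 - 28 = -28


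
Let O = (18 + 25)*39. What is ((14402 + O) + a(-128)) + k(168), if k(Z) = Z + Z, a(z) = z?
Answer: 16287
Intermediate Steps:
O = 1677 (O = 43*39 = 1677)
k(Z) = 2*Z
((14402 + O) + a(-128)) + k(168) = ((14402 + 1677) - 128) + 2*168 = (16079 - 128) + 336 = 15951 + 336 = 16287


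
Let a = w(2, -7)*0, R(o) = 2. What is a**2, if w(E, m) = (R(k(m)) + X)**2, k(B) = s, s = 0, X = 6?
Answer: 0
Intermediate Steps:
k(B) = 0
w(E, m) = 64 (w(E, m) = (2 + 6)**2 = 8**2 = 64)
a = 0 (a = 64*0 = 0)
a**2 = 0**2 = 0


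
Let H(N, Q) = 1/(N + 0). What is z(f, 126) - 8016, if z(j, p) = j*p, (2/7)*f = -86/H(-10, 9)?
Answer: 371244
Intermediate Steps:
H(N, Q) = 1/N
f = 3010 (f = 7*(-86/(1/(-10)))/2 = 7*(-86/(-1/10))/2 = 7*(-86*(-10))/2 = (7/2)*860 = 3010)
z(f, 126) - 8016 = 3010*126 - 8016 = 379260 - 8016 = 371244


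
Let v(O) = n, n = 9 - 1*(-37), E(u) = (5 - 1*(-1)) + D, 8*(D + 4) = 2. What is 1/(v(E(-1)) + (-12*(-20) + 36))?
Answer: 1/322 ≈ 0.0031056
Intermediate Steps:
D = -15/4 (D = -4 + (1/8)*2 = -4 + 1/4 = -15/4 ≈ -3.7500)
E(u) = 9/4 (E(u) = (5 - 1*(-1)) - 15/4 = (5 + 1) - 15/4 = 6 - 15/4 = 9/4)
n = 46 (n = 9 + 37 = 46)
v(O) = 46
1/(v(E(-1)) + (-12*(-20) + 36)) = 1/(46 + (-12*(-20) + 36)) = 1/(46 + (240 + 36)) = 1/(46 + 276) = 1/322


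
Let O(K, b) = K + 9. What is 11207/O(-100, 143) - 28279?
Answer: -369228/13 ≈ -28402.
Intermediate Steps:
O(K, b) = 9 + K
11207/O(-100, 143) - 28279 = 11207/(9 - 100) - 28279 = 11207/(-91) - 28279 = 11207*(-1/91) - 28279 = -1601/13 - 28279 = -369228/13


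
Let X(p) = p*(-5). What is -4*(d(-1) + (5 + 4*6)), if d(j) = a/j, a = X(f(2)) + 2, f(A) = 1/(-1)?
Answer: -88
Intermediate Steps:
f(A) = -1
X(p) = -5*p
a = 7 (a = -5*(-1) + 2 = 5 + 2 = 7)
d(j) = 7/j
-4*(d(-1) + (5 + 4*6)) = -4*(7/(-1) + (5 + 4*6)) = -4*(7*(-1) + (5 + 24)) = -4*(-7 + 29) = -4*22 = -88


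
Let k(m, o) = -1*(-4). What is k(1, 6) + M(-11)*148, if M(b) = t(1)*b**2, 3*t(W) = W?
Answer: 17920/3 ≈ 5973.3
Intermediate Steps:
k(m, o) = 4
t(W) = W/3
M(b) = b**2/3 (M(b) = ((1/3)*1)*b**2 = b**2/3)
k(1, 6) + M(-11)*148 = 4 + ((1/3)*(-11)**2)*148 = 4 + ((1/3)*121)*148 = 4 + (121/3)*148 = 4 + 17908/3 = 17920/3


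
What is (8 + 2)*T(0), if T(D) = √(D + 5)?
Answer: 10*√5 ≈ 22.361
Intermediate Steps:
T(D) = √(5 + D)
(8 + 2)*T(0) = (8 + 2)*√(5 + 0) = 10*√5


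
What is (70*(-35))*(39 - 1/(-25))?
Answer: -95648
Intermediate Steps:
(70*(-35))*(39 - 1/(-25)) = -2450*(39 - 1*(-1/25)) = -2450*(39 + 1/25) = -2450*976/25 = -95648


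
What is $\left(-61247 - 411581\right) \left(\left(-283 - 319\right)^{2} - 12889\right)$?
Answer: $-165260478420$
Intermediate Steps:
$\left(-61247 - 411581\right) \left(\left(-283 - 319\right)^{2} - 12889\right) = - 472828 \left(\left(-602\right)^{2} - 12889\right) = - 472828 \left(362404 - 12889\right) = \left(-472828\right) 349515 = -165260478420$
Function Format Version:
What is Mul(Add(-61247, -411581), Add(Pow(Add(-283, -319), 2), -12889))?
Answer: -165260478420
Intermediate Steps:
Mul(Add(-61247, -411581), Add(Pow(Add(-283, -319), 2), -12889)) = Mul(-472828, Add(Pow(-602, 2), -12889)) = Mul(-472828, Add(362404, -12889)) = Mul(-472828, 349515) = -165260478420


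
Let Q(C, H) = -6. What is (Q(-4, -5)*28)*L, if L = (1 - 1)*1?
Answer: 0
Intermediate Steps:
L = 0 (L = 0*1 = 0)
(Q(-4, -5)*28)*L = -6*28*0 = -168*0 = 0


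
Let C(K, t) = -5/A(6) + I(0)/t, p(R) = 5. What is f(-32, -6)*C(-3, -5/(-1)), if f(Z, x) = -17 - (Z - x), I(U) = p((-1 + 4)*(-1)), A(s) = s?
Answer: 3/2 ≈ 1.5000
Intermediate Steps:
I(U) = 5
f(Z, x) = -17 + x - Z (f(Z, x) = -17 + (x - Z) = -17 + x - Z)
C(K, t) = -⅚ + 5/t (C(K, t) = -5/6 + 5/t = -5*⅙ + 5/t = -⅚ + 5/t)
f(-32, -6)*C(-3, -5/(-1)) = (-17 - 6 - 1*(-32))*(-⅚ + 5/((-5/(-1)))) = (-17 - 6 + 32)*(-⅚ + 5/((-5*(-1)))) = 9*(-⅚ + 5/5) = 9*(-⅚ + 5*(⅕)) = 9*(-⅚ + 1) = 9*(⅙) = 3/2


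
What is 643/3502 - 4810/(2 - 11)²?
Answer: -16792537/283662 ≈ -59.199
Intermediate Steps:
643/3502 - 4810/(2 - 11)² = 643*(1/3502) - 4810/((-9)²) = 643/3502 - 4810/81 = -16792537/283662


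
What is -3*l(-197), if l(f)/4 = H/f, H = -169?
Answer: -2028/197 ≈ -10.294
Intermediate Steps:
l(f) = -676/f (l(f) = 4*(-169/f) = -676/f)
-3*l(-197) = -(-2028)/(-197) = -(-2028)*(-1)/197 = -3*676/197 = -2028/197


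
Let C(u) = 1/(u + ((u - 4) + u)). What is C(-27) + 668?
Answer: 56779/85 ≈ 667.99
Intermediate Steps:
C(u) = 1/(-4 + 3*u) (C(u) = 1/(u + ((-4 + u) + u)) = 1/(u + (-4 + 2*u)) = 1/(-4 + 3*u))
C(-27) + 668 = 1/(-4 + 3*(-27)) + 668 = 1/(-4 - 81) + 668 = 1/(-85) + 668 = -1/85 + 668 = 56779/85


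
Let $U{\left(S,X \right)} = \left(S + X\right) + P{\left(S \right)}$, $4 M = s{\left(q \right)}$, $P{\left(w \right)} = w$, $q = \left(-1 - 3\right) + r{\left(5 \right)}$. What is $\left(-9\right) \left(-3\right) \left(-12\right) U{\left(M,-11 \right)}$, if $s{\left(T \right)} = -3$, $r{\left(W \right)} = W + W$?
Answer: $4050$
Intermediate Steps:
$r{\left(W \right)} = 2 W$
$q = 6$ ($q = \left(-1 - 3\right) + 2 \cdot 5 = -4 + 10 = 6$)
$M = - \frac{3}{4}$ ($M = \frac{1}{4} \left(-3\right) = - \frac{3}{4} \approx -0.75$)
$U{\left(S,X \right)} = X + 2 S$ ($U{\left(S,X \right)} = \left(S + X\right) + S = X + 2 S$)
$\left(-9\right) \left(-3\right) \left(-12\right) U{\left(M,-11 \right)} = \left(-9\right) \left(-3\right) \left(-12\right) \left(-11 + 2 \left(- \frac{3}{4}\right)\right) = 27 \left(-12\right) \left(-11 - \frac{3}{2}\right) = \left(-324\right) \left(- \frac{25}{2}\right) = 4050$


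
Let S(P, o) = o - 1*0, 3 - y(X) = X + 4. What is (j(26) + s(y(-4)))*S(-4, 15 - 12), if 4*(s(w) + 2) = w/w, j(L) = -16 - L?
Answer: -525/4 ≈ -131.25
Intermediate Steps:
y(X) = -1 - X (y(X) = 3 - (X + 4) = 3 - (4 + X) = 3 + (-4 - X) = -1 - X)
S(P, o) = o (S(P, o) = o + 0 = o)
s(w) = -7/4 (s(w) = -2 + (w/w)/4 = -2 + (¼)*1 = -2 + ¼ = -7/4)
(j(26) + s(y(-4)))*S(-4, 15 - 12) = ((-16 - 1*26) - 7/4)*(15 - 12) = ((-16 - 26) - 7/4)*3 = (-42 - 7/4)*3 = -175/4*3 = -525/4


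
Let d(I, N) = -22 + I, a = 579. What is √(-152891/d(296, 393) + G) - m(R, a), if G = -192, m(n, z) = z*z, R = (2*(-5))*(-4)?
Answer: -335241 + I*√56306726/274 ≈ -3.3524e+5 + 27.386*I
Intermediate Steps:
R = 40 (R = -10*(-4) = 40)
m(n, z) = z²
√(-152891/d(296, 393) + G) - m(R, a) = √(-152891/(-22 + 296) - 192) - 1*579² = √(-152891/274 - 192) - 1*335241 = √(-152891*1/274 - 192) - 335241 = √(-152891/274 - 192) - 335241 = √(-205499/274) - 335241 = I*√56306726/274 - 335241 = -335241 + I*√56306726/274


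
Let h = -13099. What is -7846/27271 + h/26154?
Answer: -562427113/713245734 ≈ -0.78855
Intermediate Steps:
-7846/27271 + h/26154 = -7846/27271 - 13099/26154 = -562427113/713245734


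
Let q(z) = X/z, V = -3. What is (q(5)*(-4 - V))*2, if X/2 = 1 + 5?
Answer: -24/5 ≈ -4.8000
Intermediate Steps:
X = 12 (X = 2*(1 + 5) = 2*6 = 12)
q(z) = 12/z
(q(5)*(-4 - V))*2 = ((12/5)*(-4 - 1*(-3)))*2 = ((12*(⅕))*(-4 + 3))*2 = ((12/5)*(-1))*2 = -12/5*2 = -24/5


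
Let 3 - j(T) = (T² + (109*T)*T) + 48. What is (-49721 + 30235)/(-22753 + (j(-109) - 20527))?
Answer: 19486/1350235 ≈ 0.014432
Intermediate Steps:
j(T) = -45 - 110*T² (j(T) = 3 - ((T² + (109*T)*T) + 48) = 3 - ((T² + 109*T²) + 48) = 3 - (110*T² + 48) = 3 - (48 + 110*T²) = 3 + (-48 - 110*T²) = -45 - 110*T²)
(-49721 + 30235)/(-22753 + (j(-109) - 20527)) = (-49721 + 30235)/(-22753 + ((-45 - 110*(-109)²) - 20527)) = -19486/(-22753 + ((-45 - 110*11881) - 20527)) = -19486/(-22753 + ((-45 - 1306910) - 20527)) = -19486/(-22753 + (-1306955 - 20527)) = -19486/(-22753 - 1327482) = -19486/(-1350235) = -19486*(-1/1350235) = 19486/1350235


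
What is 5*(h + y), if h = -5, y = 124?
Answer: 595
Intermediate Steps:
5*(h + y) = 5*(-5 + 124) = 5*119 = 595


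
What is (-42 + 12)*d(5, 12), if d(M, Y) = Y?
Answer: -360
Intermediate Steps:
(-42 + 12)*d(5, 12) = (-42 + 12)*12 = -30*12 = -360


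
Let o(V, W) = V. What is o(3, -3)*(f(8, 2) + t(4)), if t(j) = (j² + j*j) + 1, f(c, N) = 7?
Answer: 120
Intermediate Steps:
t(j) = 1 + 2*j² (t(j) = (j² + j²) + 1 = 2*j² + 1 = 1 + 2*j²)
o(3, -3)*(f(8, 2) + t(4)) = 3*(7 + (1 + 2*4²)) = 3*(7 + (1 + 2*16)) = 3*(7 + (1 + 32)) = 3*(7 + 33) = 3*40 = 120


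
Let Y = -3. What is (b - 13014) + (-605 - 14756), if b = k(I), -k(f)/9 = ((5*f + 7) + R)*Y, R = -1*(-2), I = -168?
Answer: -50812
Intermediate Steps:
R = 2
k(f) = 243 + 135*f (k(f) = -9*((5*f + 7) + 2)*(-3) = -9*((7 + 5*f) + 2)*(-3) = -9*(9 + 5*f)*(-3) = -9*(-27 - 15*f) = 243 + 135*f)
b = -22437 (b = 243 + 135*(-168) = 243 - 22680 = -22437)
(b - 13014) + (-605 - 14756) = (-22437 - 13014) + (-605 - 14756) = -35451 - 15361 = -50812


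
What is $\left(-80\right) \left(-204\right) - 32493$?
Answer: $-16173$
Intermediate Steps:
$\left(-80\right) \left(-204\right) - 32493 = 16320 - 32493 = -16173$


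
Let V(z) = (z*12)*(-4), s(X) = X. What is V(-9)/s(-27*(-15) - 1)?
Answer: 108/101 ≈ 1.0693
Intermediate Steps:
V(z) = -48*z (V(z) = (12*z)*(-4) = -48*z)
V(-9)/s(-27*(-15) - 1) = (-48*(-9))/(-27*(-15) - 1) = 432/(405 - 1) = 432/404 = 432*(1/404) = 108/101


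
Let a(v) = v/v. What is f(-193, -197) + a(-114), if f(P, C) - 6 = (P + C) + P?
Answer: -576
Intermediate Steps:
f(P, C) = 6 + C + 2*P (f(P, C) = 6 + ((P + C) + P) = 6 + ((C + P) + P) = 6 + (C + 2*P) = 6 + C + 2*P)
a(v) = 1
f(-193, -197) + a(-114) = (6 - 197 + 2*(-193)) + 1 = (6 - 197 - 386) + 1 = -577 + 1 = -576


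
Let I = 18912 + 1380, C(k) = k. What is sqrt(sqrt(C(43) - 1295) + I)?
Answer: sqrt(20292 + 2*I*sqrt(313)) ≈ 142.45 + 0.124*I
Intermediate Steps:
I = 20292
sqrt(sqrt(C(43) - 1295) + I) = sqrt(sqrt(43 - 1295) + 20292) = sqrt(sqrt(-1252) + 20292) = sqrt(2*I*sqrt(313) + 20292) = sqrt(20292 + 2*I*sqrt(313))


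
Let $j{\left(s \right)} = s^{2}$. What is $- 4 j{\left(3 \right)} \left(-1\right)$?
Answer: $36$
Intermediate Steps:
$- 4 j{\left(3 \right)} \left(-1\right) = - 4 \cdot 3^{2} \left(-1\right) = \left(-4\right) 9 \left(-1\right) = \left(-36\right) \left(-1\right) = 36$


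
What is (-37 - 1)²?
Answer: 1444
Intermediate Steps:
(-37 - 1)² = (-38)² = 1444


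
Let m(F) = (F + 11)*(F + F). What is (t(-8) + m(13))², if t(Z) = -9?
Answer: 378225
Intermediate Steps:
m(F) = 2*F*(11 + F) (m(F) = (11 + F)*(2*F) = 2*F*(11 + F))
(t(-8) + m(13))² = (-9 + 2*13*(11 + 13))² = (-9 + 2*13*24)² = (-9 + 624)² = 615² = 378225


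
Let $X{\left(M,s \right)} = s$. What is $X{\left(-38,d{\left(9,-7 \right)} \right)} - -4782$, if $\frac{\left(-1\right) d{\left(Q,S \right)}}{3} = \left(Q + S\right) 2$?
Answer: $4770$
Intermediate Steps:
$d{\left(Q,S \right)} = - 6 Q - 6 S$ ($d{\left(Q,S \right)} = - 3 \left(Q + S\right) 2 = - 3 \left(2 Q + 2 S\right) = - 6 Q - 6 S$)
$X{\left(-38,d{\left(9,-7 \right)} \right)} - -4782 = \left(\left(-6\right) 9 - -42\right) - -4782 = \left(-54 + 42\right) + 4782 = -12 + 4782 = 4770$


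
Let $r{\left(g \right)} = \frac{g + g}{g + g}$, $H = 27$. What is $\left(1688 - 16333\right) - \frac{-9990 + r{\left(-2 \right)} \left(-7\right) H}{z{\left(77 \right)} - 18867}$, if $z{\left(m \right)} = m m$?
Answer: $- \frac{189487189}{12938} \approx -14646.0$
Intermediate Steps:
$z{\left(m \right)} = m^{2}$
$r{\left(g \right)} = 1$ ($r{\left(g \right)} = \frac{2 g}{2 g} = 2 g \frac{1}{2 g} = 1$)
$\left(1688 - 16333\right) - \frac{-9990 + r{\left(-2 \right)} \left(-7\right) H}{z{\left(77 \right)} - 18867} = \left(1688 - 16333\right) - \frac{-9990 + 1 \left(-7\right) 27}{77^{2} - 18867} = -14645 - \frac{-9990 - 189}{5929 - 18867} = -14645 - \frac{-9990 - 189}{-12938} = -14645 - \left(-10179\right) \left(- \frac{1}{12938}\right) = -14645 - \frac{10179}{12938} = - \frac{189487189}{12938}$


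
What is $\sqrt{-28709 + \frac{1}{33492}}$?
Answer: $\frac{i \sqrt{8050822257471}}{16746} \approx 169.44 i$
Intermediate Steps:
$\sqrt{-28709 + \frac{1}{33492}} = \sqrt{- \frac{961521827}{33492}} = \frac{i \sqrt{8050822257471}}{16746}$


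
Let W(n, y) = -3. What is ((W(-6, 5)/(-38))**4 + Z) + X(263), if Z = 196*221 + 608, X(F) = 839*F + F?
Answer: 552235758865/2085136 ≈ 2.6484e+5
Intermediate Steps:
X(F) = 840*F
Z = 43924 (Z = 43316 + 608 = 43924)
((W(-6, 5)/(-38))**4 + Z) + X(263) = ((-3/(-38))**4 + 43924) + 840*263 = ((-3*(-1/38))**4 + 43924) + 220920 = ((3/38)**4 + 43924) + 220920 = (81/2085136 + 43924) + 220920 = 91587513745/2085136 + 220920 = 552235758865/2085136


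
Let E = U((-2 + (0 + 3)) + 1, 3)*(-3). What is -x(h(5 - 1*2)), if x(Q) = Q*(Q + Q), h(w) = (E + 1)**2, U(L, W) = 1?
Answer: -32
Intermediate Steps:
E = -3 (E = 1*(-3) = -3)
h(w) = 4 (h(w) = (-3 + 1)**2 = (-2)**2 = 4)
x(Q) = 2*Q**2 (x(Q) = Q*(2*Q) = 2*Q**2)
-x(h(5 - 1*2)) = -2*4**2 = -2*16 = -1*32 = -32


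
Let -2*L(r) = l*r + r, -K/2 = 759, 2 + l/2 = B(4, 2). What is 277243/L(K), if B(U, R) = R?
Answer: 277243/759 ≈ 365.27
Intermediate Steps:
l = 0 (l = -4 + 2*2 = -4 + 4 = 0)
K = -1518 (K = -2*759 = -1518)
L(r) = -r/2 (L(r) = -(0*r + r)/2 = -(0 + r)/2 = -r/2)
277243/L(K) = 277243/((-1/2*(-1518))) = 277243/759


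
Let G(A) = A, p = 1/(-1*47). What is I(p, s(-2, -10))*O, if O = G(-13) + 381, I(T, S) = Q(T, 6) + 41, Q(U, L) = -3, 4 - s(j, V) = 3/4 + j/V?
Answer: 13984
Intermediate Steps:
s(j, V) = 13/4 - j/V (s(j, V) = 4 - (3/4 + j/V) = 4 + (-3/4 - j/V) = 13/4 - j/V)
p = -1/47 (p = 1/(-47) = -1/47 ≈ -0.021277)
I(T, S) = 38 (I(T, S) = -3 + 41 = 38)
O = 368 (O = -13 + 381 = 368)
I(p, s(-2, -10))*O = 38*368 = 13984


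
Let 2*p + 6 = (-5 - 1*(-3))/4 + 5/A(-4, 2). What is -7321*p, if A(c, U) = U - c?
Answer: 124457/6 ≈ 20743.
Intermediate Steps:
p = -17/6 (p = -3 + ((-5 - 1*(-3))/4 + 5/(2 - 1*(-4)))/2 = -3 + ((-5 + 3)*(¼) + 5/(2 + 4))/2 = -3 + (-2*¼ + 5/6)/2 = -3 + (-½ + 5*(⅙))/2 = -3 + (-½ + ⅚)/2 = -3 + (½)*(⅓) = -3 + ⅙ = -17/6 ≈ -2.8333)
-7321*p = -7321*(-17/6) = 124457/6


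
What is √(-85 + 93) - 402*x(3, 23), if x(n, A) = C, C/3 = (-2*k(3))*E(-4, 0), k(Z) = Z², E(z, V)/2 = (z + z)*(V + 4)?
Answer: -1389312 + 2*√2 ≈ -1.3893e+6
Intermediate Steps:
E(z, V) = 4*z*(4 + V) (E(z, V) = 2*((z + z)*(V + 4)) = 2*((2*z)*(4 + V)) = 2*(2*z*(4 + V)) = 4*z*(4 + V))
C = 3456 (C = 3*((-2*3²)*(4*(-4)*(4 + 0))) = 3*((-2*9)*(4*(-4)*4)) = 3*(-18*(-64)) = 3*1152 = 3456)
x(n, A) = 3456
√(-85 + 93) - 402*x(3, 23) = √(-85 + 93) - 402*3456 = √8 - 1389312 = 2*√2 - 1389312 = -1389312 + 2*√2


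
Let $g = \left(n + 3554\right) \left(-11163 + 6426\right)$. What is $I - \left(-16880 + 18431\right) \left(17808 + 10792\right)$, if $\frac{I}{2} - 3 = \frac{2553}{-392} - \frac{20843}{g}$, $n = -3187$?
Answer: $- \frac{15114835321317527}{340741884} \approx -4.4359 \cdot 10^{7}$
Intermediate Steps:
$g = -1738479$ ($g = \left(-3187 + 3554\right) \left(-11163 + 6426\right) = 367 \left(-4737\right) = -1738479$)
$I = - \frac{2385715127}{340741884}$ ($I = 6 + 2 \left(\frac{2553}{-392} - \frac{20843}{-1738479}\right) = 6 + 2 \left(2553 \left(- \frac{1}{392}\right) - - \frac{20843}{1738479}\right) = 6 + 2 \left(- \frac{2553}{392} + \frac{20843}{1738479}\right) = 6 + 2 \left(- \frac{4430166431}{681483768}\right) = 6 - \frac{4430166431}{340741884} = - \frac{2385715127}{340741884} \approx -7.0015$)
$I - \left(-16880 + 18431\right) \left(17808 + 10792\right) = - \frac{2385715127}{340741884} - \left(-16880 + 18431\right) \left(17808 + 10792\right) = - \frac{2385715127}{340741884} - 1551 \cdot 28600 = - \frac{2385715127}{340741884} - 44358600 = - \frac{15114835321317527}{340741884}$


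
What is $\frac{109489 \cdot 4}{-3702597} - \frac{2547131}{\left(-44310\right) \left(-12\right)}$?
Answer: $- \frac{3221289854509}{656248292280} \approx -4.9086$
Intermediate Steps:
$\frac{109489 \cdot 4}{-3702597} - \frac{2547131}{\left(-44310\right) \left(-12\right)} = 437956 \left(- \frac{1}{3702597}\right) - \frac{2547131}{531720} = - \frac{437956}{3702597} - \frac{2547131}{531720} = - \frac{3221289854509}{656248292280}$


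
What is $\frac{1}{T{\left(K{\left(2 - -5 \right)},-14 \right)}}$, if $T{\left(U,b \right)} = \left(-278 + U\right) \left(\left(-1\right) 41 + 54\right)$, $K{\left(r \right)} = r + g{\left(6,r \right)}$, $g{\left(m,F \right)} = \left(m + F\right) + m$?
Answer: $- \frac{1}{3276} \approx -0.00030525$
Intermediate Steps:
$g{\left(m,F \right)} = F + 2 m$ ($g{\left(m,F \right)} = \left(F + m\right) + m = F + 2 m$)
$K{\left(r \right)} = 12 + 2 r$ ($K{\left(r \right)} = r + \left(r + 2 \cdot 6\right) = r + \left(r + 12\right) = r + \left(12 + r\right) = 12 + 2 r$)
$T{\left(U,b \right)} = -3614 + 13 U$ ($T{\left(U,b \right)} = \left(-278 + U\right) \left(-41 + 54\right) = \left(-278 + U\right) 13 = -3614 + 13 U$)
$\frac{1}{T{\left(K{\left(2 - -5 \right)},-14 \right)}} = \frac{1}{-3614 + 13 \left(12 + 2 \left(2 - -5\right)\right)} = \frac{1}{-3614 + 13 \left(12 + 2 \left(2 + 5\right)\right)} = \frac{1}{-3614 + 13 \left(12 + 2 \cdot 7\right)} = \frac{1}{-3614 + 13 \left(12 + 14\right)} = \frac{1}{-3614 + 13 \cdot 26} = \frac{1}{-3614 + 338} = \frac{1}{-3276} = - \frac{1}{3276}$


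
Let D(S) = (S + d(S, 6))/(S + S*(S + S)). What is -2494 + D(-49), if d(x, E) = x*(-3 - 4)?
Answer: -241912/97 ≈ -2493.9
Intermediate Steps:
d(x, E) = -7*x (d(x, E) = x*(-7) = -7*x)
D(S) = -6*S/(S + 2*S²) (D(S) = (S - 7*S)/(S + S*(S + S)) = (-6*S)/(S + S*(2*S)) = (-6*S)/(S + 2*S²) = -6*S/(S + 2*S²))
-2494 + D(-49) = -2494 - 6/(1 + 2*(-49)) = -2494 - 6/(1 - 98) = -2494 - 6/(-97) = -2494 - 6*(-1/97) = -2494 + 6/97 = -241912/97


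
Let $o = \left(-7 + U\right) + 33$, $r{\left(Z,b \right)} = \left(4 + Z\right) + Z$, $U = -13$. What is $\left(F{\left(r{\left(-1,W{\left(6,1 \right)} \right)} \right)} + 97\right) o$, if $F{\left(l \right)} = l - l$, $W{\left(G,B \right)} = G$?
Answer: $1261$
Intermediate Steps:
$r{\left(Z,b \right)} = 4 + 2 Z$
$o = 13$ ($o = \left(-7 - 13\right) + 33 = -20 + 33 = 13$)
$F{\left(l \right)} = 0$
$\left(F{\left(r{\left(-1,W{\left(6,1 \right)} \right)} \right)} + 97\right) o = \left(0 + 97\right) 13 = 97 \cdot 13 = 1261$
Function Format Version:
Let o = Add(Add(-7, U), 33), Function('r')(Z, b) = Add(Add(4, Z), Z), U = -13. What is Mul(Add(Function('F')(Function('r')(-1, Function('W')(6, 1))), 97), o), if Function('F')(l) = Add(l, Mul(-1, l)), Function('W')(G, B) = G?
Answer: 1261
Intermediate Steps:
Function('r')(Z, b) = Add(4, Mul(2, Z))
o = 13 (o = Add(Add(-7, -13), 33) = Add(-20, 33) = 13)
Function('F')(l) = 0
Mul(Add(Function('F')(Function('r')(-1, Function('W')(6, 1))), 97), o) = Mul(Add(0, 97), 13) = Mul(97, 13) = 1261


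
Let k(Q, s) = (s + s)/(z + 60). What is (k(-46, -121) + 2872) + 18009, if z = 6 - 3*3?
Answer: 1189975/57 ≈ 20877.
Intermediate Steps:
z = -3 (z = 6 - 9 = -3)
k(Q, s) = 2*s/57 (k(Q, s) = (s + s)/(-3 + 60) = (2*s)/57 = (2*s)*(1/57) = 2*s/57)
(k(-46, -121) + 2872) + 18009 = ((2/57)*(-121) + 2872) + 18009 = (-242/57 + 2872) + 18009 = 163462/57 + 18009 = 1189975/57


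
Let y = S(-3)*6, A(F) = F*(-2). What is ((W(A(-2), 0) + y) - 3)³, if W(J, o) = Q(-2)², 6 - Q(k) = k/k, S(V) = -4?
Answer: -8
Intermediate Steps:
A(F) = -2*F
Q(k) = 5 (Q(k) = 6 - k/k = 6 - 1*1 = 6 - 1 = 5)
y = -24 (y = -4*6 = -24)
W(J, o) = 25 (W(J, o) = 5² = 25)
((W(A(-2), 0) + y) - 3)³ = ((25 - 24) - 3)³ = (1 - 3)³ = (-2)³ = -8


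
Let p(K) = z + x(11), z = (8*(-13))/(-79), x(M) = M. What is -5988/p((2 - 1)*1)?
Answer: -473052/973 ≈ -486.18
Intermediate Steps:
z = 104/79 (z = -104*(-1/79) = 104/79 ≈ 1.3165)
p(K) = 973/79 (p(K) = 104/79 + 11 = 973/79)
-5988/p((2 - 1)*1) = -5988/973/79 = -5988*79/973 = -473052/973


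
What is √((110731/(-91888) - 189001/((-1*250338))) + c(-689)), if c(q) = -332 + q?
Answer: I*√8445168669138359178669/2875382268 ≈ 31.96*I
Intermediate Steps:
√((110731/(-91888) - 189001/((-1*250338))) + c(-689)) = √((110731/(-91888) - 189001/((-1*250338))) + (-332 - 689)) = √((110731*(-1/91888) - 189001/(-250338)) - 1021) = √((-110731/91888 - 189001*(-1/250338)) - 1021) = √((-110731/91888 + 189001/250338) - 1021) = √(-5176626595/11501529072 - 1021) = √(-11748237809107/11501529072) = I*√8445168669138359178669/2875382268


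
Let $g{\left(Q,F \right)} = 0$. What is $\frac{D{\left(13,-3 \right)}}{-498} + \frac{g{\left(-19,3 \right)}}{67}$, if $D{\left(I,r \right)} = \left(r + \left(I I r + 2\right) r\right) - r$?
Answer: $- \frac{505}{166} \approx -3.0422$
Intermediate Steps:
$D{\left(I,r \right)} = r \left(2 + r I^{2}\right)$ ($D{\left(I,r \right)} = \left(r + \left(I^{2} r + 2\right) r\right) - r = \left(r + \left(r I^{2} + 2\right) r\right) - r = \left(r + \left(2 + r I^{2}\right) r\right) - r = \left(r + r \left(2 + r I^{2}\right)\right) - r = r \left(2 + r I^{2}\right)$)
$\frac{D{\left(13,-3 \right)}}{-498} + \frac{g{\left(-19,3 \right)}}{67} = \frac{\left(-3\right) \left(2 - 3 \cdot 13^{2}\right)}{-498} + \frac{0}{67} = - 3 \left(2 - 507\right) \left(- \frac{1}{498}\right) + 0 \cdot \frac{1}{67} = - 3 \left(2 - 507\right) \left(- \frac{1}{498}\right) + 0 = \left(-3\right) \left(-505\right) \left(- \frac{1}{498}\right) + 0 = 1515 \left(- \frac{1}{498}\right) + 0 = - \frac{505}{166} + 0 = - \frac{505}{166}$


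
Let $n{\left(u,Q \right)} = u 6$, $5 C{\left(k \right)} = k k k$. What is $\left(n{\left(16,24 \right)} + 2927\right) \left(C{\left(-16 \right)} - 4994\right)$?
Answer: $- \frac{87866518}{5} \approx -1.7573 \cdot 10^{7}$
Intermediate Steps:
$C{\left(k \right)} = \frac{k^{3}}{5}$ ($C{\left(k \right)} = \frac{k k k}{5} = \frac{k^{2} k}{5} = \frac{k^{3}}{5}$)
$n{\left(u,Q \right)} = 6 u$
$\left(n{\left(16,24 \right)} + 2927\right) \left(C{\left(-16 \right)} - 4994\right) = \left(6 \cdot 16 + 2927\right) \left(\frac{\left(-16\right)^{3}}{5} - 4994\right) = \left(96 + 2927\right) \left(\frac{1}{5} \left(-4096\right) - 4994\right) = 3023 \left(- \frac{4096}{5} - 4994\right) = 3023 \left(- \frac{29066}{5}\right) = - \frac{87866518}{5}$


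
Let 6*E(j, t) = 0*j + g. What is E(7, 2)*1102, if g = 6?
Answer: 1102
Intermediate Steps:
E(j, t) = 1 (E(j, t) = (0*j + 6)/6 = (0 + 6)/6 = (⅙)*6 = 1)
E(7, 2)*1102 = 1*1102 = 1102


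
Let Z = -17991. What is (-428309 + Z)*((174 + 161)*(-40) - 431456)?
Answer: 198539232800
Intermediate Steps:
(-428309 + Z)*((174 + 161)*(-40) - 431456) = (-428309 - 17991)*((174 + 161)*(-40) - 431456) = -446300*(335*(-40) - 431456) = -446300*(-13400 - 431456) = -446300*(-444856) = 198539232800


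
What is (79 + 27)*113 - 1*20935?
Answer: -8957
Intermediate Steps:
(79 + 27)*113 - 1*20935 = 106*113 - 20935 = 11978 - 20935 = -8957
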